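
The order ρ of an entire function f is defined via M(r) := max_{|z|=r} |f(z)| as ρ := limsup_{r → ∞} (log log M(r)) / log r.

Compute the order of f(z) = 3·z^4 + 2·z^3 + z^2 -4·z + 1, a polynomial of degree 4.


|f(z)| ≤ Σ|c_k|·r^k = O(r^4) as r → ∞. Polynomial growth is O(e^{r^ε}) for every ε > 0 (since r^4/e^{r^ε} → 0), so ρ ≤ ε for all ε > 0, i.e. ρ = 0. Every nonconstant polynomial has order 0.
Therefore ρ = 0.

Order ρ = 0.


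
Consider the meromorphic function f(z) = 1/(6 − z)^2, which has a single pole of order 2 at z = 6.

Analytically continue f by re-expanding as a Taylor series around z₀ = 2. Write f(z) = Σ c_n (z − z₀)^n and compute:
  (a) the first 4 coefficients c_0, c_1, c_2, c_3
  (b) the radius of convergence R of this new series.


Let w = z − z₀, so z = z₀ + w.
Then 6 − z = 6 − (z₀ + w) = (6 − z₀) − w = 4 − w.
f(z) = 1/(4 − w)^2 = (1/(4)^2) · (1 − w/(4))^{−2}.
By the binomial series (1−u)^{−2} = Σ_{n≥0} C(n+1, 1) u^n for |u|<1, with u = w/(4):
  c_n = C(n+1, 1) / (4)^(n+2).
  c_0 = 1/(4)^2 = 1/16.
  c_1 = 2/(4)^3 = 1/32.
  c_2 = 3/(4)^4 = 3/256.
  c_3 = 4/(4)^5 = 1/256.
The series is valid for |w/d| < 1, i.e. |z − z₀| < |d|.
Radius of convergence: R = |6 − z₀| = |4| = 4 (distance from z₀ to the singularity z = 6).

c_0 = 1/16, c_1 = 1/32, c_2 = 3/256, c_3 = 1/256; R = 4.


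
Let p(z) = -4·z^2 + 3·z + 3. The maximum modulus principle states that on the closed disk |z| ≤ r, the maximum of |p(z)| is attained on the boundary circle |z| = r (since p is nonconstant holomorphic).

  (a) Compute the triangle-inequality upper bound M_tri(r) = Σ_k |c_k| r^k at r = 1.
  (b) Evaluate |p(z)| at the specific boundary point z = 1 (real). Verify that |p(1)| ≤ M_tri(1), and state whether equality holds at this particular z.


Coefficients: c_0 = 3, c_1 = 3, c_2 = -4. Radius r = 1.
Part (a). Triangle bound: M_tri(r) = Σ_k |c_k| r^k
  = |3|·1^0 + |3|·1^1 + |-4|·1^2
  = 3 + 3 + 4 = 10.
This bounds M(r) := max_{|z|=r} |p(z)| from above; equality holds iff all terms c_k z^k can be made to align in phase at a single z on |z|=r.
Part (b). At z = 1 (real, on the circle |z| = r):
  p(1) = (3)·1^0 + (3)·1^1 + (-4)·1^2 = 2.
  |p(1)| = 2.
Check: |p(1)| = 2 ≤ 10 = M_tri(1). ✓ Equality does not hold at z = 1 (the coefficients have mixed signs, so the terms do not all align in phase there).

M_tri(1) = 10; |p(1)| = 2; equality at z=1: no.


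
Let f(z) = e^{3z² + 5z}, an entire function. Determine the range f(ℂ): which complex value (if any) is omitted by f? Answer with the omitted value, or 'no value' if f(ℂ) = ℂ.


Little Picard bounds the complement of f(ℂ) to at most one point.
The exponent g(z) = 3z² + 5z is a nonconstant polynomial, hence surjective onto ℂ. So e^{g(z)} takes every value in {e^w : w ∈ ℂ} = ℂ ∖ {0}. Adding 0 shifts the range to ℂ ∖ {0}. f omits exactly 0.

Omitted value: 0.


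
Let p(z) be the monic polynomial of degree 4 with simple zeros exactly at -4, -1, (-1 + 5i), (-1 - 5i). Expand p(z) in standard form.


The polynomial is p(z) = ∏_{α ∈ S} (z − α), where S = {-4, -1, (-1 + 5i), (-1 - 5i)}.
Expanding the product yields: p(z) = z^4 + 7·z^3 + 40·z^2 + 138·z + 104.
Note conjugate pairs combine to real quadratics: (z − (-1+5i))(z − (-1−5i)) = z² + 2z + 26.
The resulting polynomial has degree 4 and real coefficients as required.

p(z) = z^4 + 7·z^3 + 40·z^2 + 138·z + 104.


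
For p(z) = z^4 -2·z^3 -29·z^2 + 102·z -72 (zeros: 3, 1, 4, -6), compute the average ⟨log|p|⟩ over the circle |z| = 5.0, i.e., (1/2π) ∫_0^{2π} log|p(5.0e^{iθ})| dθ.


Zeros: -6, 1, 3, 4; r = 5.0.
Inside |z| < r: 1, 3, 4. Outside (|z| ≥ r): -6.
p(0) = -72, so log|p(0)| = log(72) = 4.2767.
Apply Jensen: I(r) = log|p(0)| + Σ_k log(r/|z_k|), summed over zeros inside |z| < r.
  log(r/|z_k|) for z_k = 3: log(5.0/3) = 0.5108
  log(r/|z_k|) for z_k = 1: log(5.0/1) = 1.6094
  log(r/|z_k|) for z_k = 4: log(5.0/4) = 0.2231
  Outside zeros (-6) contribute nothing to the Jensen sum.
Sum over inside zeros: 2.3434.
I(r) = log|p(0)| + (inside sum) = 4.2767 + 2.3434 = 6.6201.
Note: since some zeros are outside |z| ≤ r, the simplified n·log(r) form does NOT apply — only the inside zeros contribute.

I(r) ≈ 6.6201.


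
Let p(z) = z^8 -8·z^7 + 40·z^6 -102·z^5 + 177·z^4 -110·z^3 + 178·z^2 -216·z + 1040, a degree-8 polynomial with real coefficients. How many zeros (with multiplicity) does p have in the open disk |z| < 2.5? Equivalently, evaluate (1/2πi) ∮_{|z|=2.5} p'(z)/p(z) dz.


The zeros of p are: (1 + 2i), (1 - 2i), (2 + 2i), (2 - 2i), (2 + 3i), (2 - 3i), (-1 + 1i), (-1 - 1i).
Their magnitudes are: 2.236, 2.236, 2.828, 2.828, 3.606, 3.606, 1.414, 1.414.
Zeros with |z| < R = 2.5: (1 + 2i), (1 - 2i), (-1 + 1i), (-1 - 1i).
Count = 4.
By the argument principle, (1/2πi) ∮_{|z|=R} p'(z)/p(z) dz equals exactly this count.

Number of zeros inside |z| < 2.5: 4.


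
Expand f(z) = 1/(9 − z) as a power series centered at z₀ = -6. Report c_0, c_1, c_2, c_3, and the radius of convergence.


Let w = z − z₀, so z = z₀ + w.
Then 9 − z = 9 − (z₀ + w) = (9 − z₀) − w = 15 − w.
f(z) = 1/(15 − w) = (1/(15)) · 1/(1 − w/(15)) = Σ_{n≥0} w^n / (15)^(n+1).
So c_n = 1/(15)^(n+1):
  c_0 = 1/(15)^1 = 1/15.
  c_1 = 1/(15)^2 = 1/225.
  c_2 = 1/(15)^3 = 1/3375.
  c_3 = 1/(15)^4 = 1/50625.
The series is valid for |w/d| < 1, i.e. |z − z₀| < |d|.
Radius of convergence: R = |9 − z₀| = |15| = 15 (distance from z₀ to the singularity z = 9).

c_0 = 1/15, c_1 = 1/225, c_2 = 1/3375, c_3 = 1/50625; R = 15.


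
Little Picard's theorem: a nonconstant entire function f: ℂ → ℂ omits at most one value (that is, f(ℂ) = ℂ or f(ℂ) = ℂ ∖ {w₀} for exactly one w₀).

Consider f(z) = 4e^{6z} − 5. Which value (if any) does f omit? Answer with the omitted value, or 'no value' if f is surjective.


Little Picard bounds the complement of f(ℂ) to at most one point.
e^{6z} is never zero on ℂ, so 4·e^{6z} takes every value in ℂ ∖ {0}. Adding -5 shifts the range to ℂ ∖ {-5}. Thus f omits exactly the value -5.

Omitted value: -5.


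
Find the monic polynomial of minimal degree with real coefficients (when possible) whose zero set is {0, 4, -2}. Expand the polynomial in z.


The polynomial is p(z) = ∏_{α ∈ S} (z − α), where S = {0, 4, -2}.
Expanding the product yields: p(z) = z^3 -2·z^2 -8·z.
The resulting polynomial has degree 3 and real coefficients as required.

p(z) = z^3 -2·z^2 -8·z.


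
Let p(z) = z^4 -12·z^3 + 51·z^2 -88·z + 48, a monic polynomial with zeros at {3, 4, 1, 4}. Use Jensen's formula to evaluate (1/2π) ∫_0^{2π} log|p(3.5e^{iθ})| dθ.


Zeros: 1, 3, 4, 4; r = 3.5.
Inside |z| < r: 1, 3. Outside (|z| ≥ r): 4, 4.
p(0) = 48, so log|p(0)| = log(48) = 3.8712.
Apply Jensen: I(r) = log|p(0)| + Σ_k log(r/|z_k|), summed over zeros inside |z| < r.
  log(r/|z_k|) for z_k = 3: log(3.5/3) = 0.1542
  log(r/|z_k|) for z_k = 1: log(3.5/1) = 1.2528
  Outside zeros (4, 4) contribute nothing to the Jensen sum.
Sum over inside zeros: 1.4069.
I(r) = log|p(0)| + (inside sum) = 3.8712 + 1.4069 = 5.2781.
Note: since some zeros are outside |z| ≤ r, the simplified n·log(r) form does NOT apply — only the inside zeros contribute.

I(r) ≈ 5.2781.


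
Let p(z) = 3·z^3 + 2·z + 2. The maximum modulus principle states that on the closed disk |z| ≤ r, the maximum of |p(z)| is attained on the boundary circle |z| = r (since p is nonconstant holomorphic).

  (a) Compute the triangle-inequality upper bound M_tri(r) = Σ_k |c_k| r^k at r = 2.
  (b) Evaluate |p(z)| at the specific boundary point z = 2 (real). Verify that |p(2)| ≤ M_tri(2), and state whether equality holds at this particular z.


Coefficients: c_0 = 2, c_1 = 2, c_2 = 0, c_3 = 3. Radius r = 2.
Part (a). Triangle bound: M_tri(r) = Σ_k |c_k| r^k
  = |2|·2^0 + |2|·2^1 + |0|·2^2 + |3|·2^3
  = 2 + 4 + 0 + 24 = 30.
This bounds M(r) := max_{|z|=r} |p(z)| from above; equality holds iff all terms c_k z^k can be made to align in phase at a single z on |z|=r.
Part (b). At z = 2 (real, on the circle |z| = r):
  p(2) = (2)·2^0 + (2)·2^1 + (0)·2^2 + (3)·2^3 = 30.
  |p(2)| = 30.
Since all nonzero coefficients share the same sign, |p(2)| = 30 = M_tri(2); the triangle bound is attained at z = 2, so in fact M(r) = 30.

M_tri(2) = 30; |p(2)| = 30; equality at z=2: yes.


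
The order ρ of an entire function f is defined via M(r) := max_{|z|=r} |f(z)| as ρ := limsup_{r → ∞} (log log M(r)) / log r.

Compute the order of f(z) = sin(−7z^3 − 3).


Write sin(w) = (e^{iw} ± e^{−iw})/(2 or 2i), so |sin(w)| ≤ e^{|w|}. With w = −7z^3 − 3, |w| ≤ 7r^3 + 3 on |z|=r, giving M(r) ≤ e^{7r^3 + 3} and ρ ≤ 3. For the lower bound, choose z on |z|=r with -7z^3 purely imaginary of modulus 7r^3; then |sin(−7z^3 − 3)| grows like e^{7r^3}/2, so ρ ≥ 3. Hence ρ = 3.
Therefore ρ = 3.

Order ρ = 3.


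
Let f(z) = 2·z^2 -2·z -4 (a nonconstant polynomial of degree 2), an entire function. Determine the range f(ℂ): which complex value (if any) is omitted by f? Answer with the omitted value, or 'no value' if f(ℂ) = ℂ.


Little Picard bounds the complement of f(ℂ) to at most one point.
For every w ∈ ℂ, the equation p(z) − w = 0 is a nonconstant polynomial in z and hence has at least one root by the fundamental theorem of algebra. So p is surjective onto ℂ, omitting no value.

Omitted value: no value.


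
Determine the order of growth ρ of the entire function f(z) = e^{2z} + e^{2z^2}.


Each summand is entire of order 1 and 2 respectively (as in the single-exponential case). The order of a sum is at most the max of the orders, so ρ ≤ 2. For the lower bound: on |z|=r choose arg z so that 2z^2 is real positive; then |e^{2z^2}| = e^{2r^2} while |e^{2z}| ≤ e^{2r^1} = o(e^{2r^2}). So |f| ≥ e^{2r^2}(1 − o(1)) and ρ ≥ 2. Hence ρ = max(1, 2) = 2.
Therefore ρ = 2.

Order ρ = 2.


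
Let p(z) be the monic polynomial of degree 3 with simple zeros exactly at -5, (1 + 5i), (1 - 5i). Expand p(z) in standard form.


The polynomial is p(z) = ∏_{α ∈ S} (z − α), where S = {-5, (1 + 5i), (1 - 5i)}.
Expanding the product yields: p(z) = z^3 + 3·z^2 + 16·z + 130.
Note conjugate pairs combine to real quadratics: (z − (1+5i))(z − (1−5i)) = z² − 2z + 26.
The resulting polynomial has degree 3 and real coefficients as required.

p(z) = z^3 + 3·z^2 + 16·z + 130.


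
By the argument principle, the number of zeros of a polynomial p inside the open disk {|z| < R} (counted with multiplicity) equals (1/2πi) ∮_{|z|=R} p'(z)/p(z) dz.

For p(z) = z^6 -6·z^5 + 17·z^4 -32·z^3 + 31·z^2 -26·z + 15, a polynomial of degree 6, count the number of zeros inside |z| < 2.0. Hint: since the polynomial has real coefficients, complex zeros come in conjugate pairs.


The zeros of p are: (1 + 2i), (1 - 2i), 1, (0 + 1i), (0 - 1i), 3.
Their magnitudes are: 2.236, 2.236, 1, 1, 1, 3.
Zeros with |z| < R = 2.0: 1, (0 + 1i), (0 - 1i).
Count = 3.
By the argument principle, (1/2πi) ∮_{|z|=R} p'(z)/p(z) dz equals exactly this count.

Number of zeros inside |z| < 2.0: 3.


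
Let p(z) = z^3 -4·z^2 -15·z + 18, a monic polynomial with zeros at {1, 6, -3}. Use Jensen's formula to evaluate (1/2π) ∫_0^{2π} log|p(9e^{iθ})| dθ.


Zeros: -3, 1, 6; r = 9.
Inside |z| < r: -3, 1, 6. Outside (|z| ≥ r): ∅.
p(0) = 18, so log|p(0)| = log(18) = 2.8904.
Apply Jensen: I(r) = log|p(0)| + Σ_k log(r/|z_k|), summed over zeros inside |z| < r.
  log(r/|z_k|) for z_k = 1: log(9/1) = 2.1972
  log(r/|z_k|) for z_k = 6: log(9/6) = 0.4055
  log(r/|z_k|) for z_k = -3: log(9/3) = 1.0986
Sum over inside zeros: 3.7013.
I(r) = log|p(0)| + (inside sum) = 2.8904 + 3.7013 = 6.5917.
Closed form (all zeros inside, monic): I(r) = n·log(r) = 3·log(9) = 6.5917. ✓

I(r) ≈ 6.5917.


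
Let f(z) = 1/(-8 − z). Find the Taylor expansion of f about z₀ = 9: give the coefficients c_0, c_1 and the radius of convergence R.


Let w = z − z₀, so z = z₀ + w.
Then -8 − z = -8 − (z₀ + w) = (-8 − z₀) − w = -17 − w.
f(z) = 1/(-17 − w) = (1/(-17)) · 1/(1 − w/(-17)) = Σ_{n≥0} w^n / (-17)^(n+1).
So c_n = 1/(-17)^(n+1):
  c_0 = 1/(-17)^1 = -1/17.
  c_1 = 1/(-17)^2 = 1/289.
The series is valid for |w/d| < 1, i.e. |z − z₀| < |d|.
Radius of convergence: R = |-8 − z₀| = |-17| = 17 (distance from z₀ to the singularity z = -8).

c_0 = -1/17, c_1 = 1/289; R = 17.


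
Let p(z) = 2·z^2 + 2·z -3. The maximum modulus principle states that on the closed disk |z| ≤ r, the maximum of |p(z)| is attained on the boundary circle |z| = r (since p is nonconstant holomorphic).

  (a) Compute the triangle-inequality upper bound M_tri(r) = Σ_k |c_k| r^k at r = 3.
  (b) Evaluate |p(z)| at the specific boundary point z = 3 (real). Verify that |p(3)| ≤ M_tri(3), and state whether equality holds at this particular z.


Coefficients: c_0 = -3, c_1 = 2, c_2 = 2. Radius r = 3.
Part (a). Triangle bound: M_tri(r) = Σ_k |c_k| r^k
  = |-3|·3^0 + |2|·3^1 + |2|·3^2
  = 3 + 6 + 18 = 27.
This bounds M(r) := max_{|z|=r} |p(z)| from above; equality holds iff all terms c_k z^k can be made to align in phase at a single z on |z|=r.
Part (b). At z = 3 (real, on the circle |z| = r):
  p(3) = (-3)·3^0 + (2)·3^1 + (2)·3^2 = 21.
  |p(3)| = 21.
Check: |p(3)| = 21 ≤ 27 = M_tri(3). ✓ Equality does not hold at z = 3 (the coefficients have mixed signs, so the terms do not all align in phase there).

M_tri(3) = 27; |p(3)| = 21; equality at z=3: no.


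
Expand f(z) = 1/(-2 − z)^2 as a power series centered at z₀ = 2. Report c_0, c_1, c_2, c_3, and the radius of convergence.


Let w = z − z₀, so z = z₀ + w.
Then -2 − z = -2 − (z₀ + w) = (-2 − z₀) − w = -4 − w.
f(z) = 1/(-4 − w)^2 = (1/(-4)^2) · (1 − w/(-4))^{−2}.
By the binomial series (1−u)^{−2} = Σ_{n≥0} C(n+1, 1) u^n for |u|<1, with u = w/(-4):
  c_n = C(n+1, 1) / (-4)^(n+2).
  c_0 = 1/(-4)^2 = 1/16.
  c_1 = 2/(-4)^3 = -1/32.
  c_2 = 3/(-4)^4 = 3/256.
  c_3 = 4/(-4)^5 = -1/256.
The series is valid for |w/d| < 1, i.e. |z − z₀| < |d|.
Radius of convergence: R = |-2 − z₀| = |-4| = 4 (distance from z₀ to the singularity z = -2).

c_0 = 1/16, c_1 = -1/32, c_2 = 3/256, c_3 = -1/256; R = 4.


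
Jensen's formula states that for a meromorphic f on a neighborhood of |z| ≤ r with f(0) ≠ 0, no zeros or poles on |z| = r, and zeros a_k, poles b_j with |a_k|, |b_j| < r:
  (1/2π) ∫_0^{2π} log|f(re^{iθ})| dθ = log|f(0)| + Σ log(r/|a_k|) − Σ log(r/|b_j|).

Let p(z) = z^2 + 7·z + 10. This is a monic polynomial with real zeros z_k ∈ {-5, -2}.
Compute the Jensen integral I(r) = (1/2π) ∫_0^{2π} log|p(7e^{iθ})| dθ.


Zeros: -5, -2; r = 7.
Inside |z| < r: -5, -2. Outside (|z| ≥ r): ∅.
p(0) = 10, so log|p(0)| = log(10) = 2.3026.
Apply Jensen: I(r) = log|p(0)| + Σ_k log(r/|z_k|), summed over zeros inside |z| < r.
  log(r/|z_k|) for z_k = -5: log(7/5) = 0.3365
  log(r/|z_k|) for z_k = -2: log(7/2) = 1.2528
Sum over inside zeros: 1.5892.
I(r) = log|p(0)| + (inside sum) = 2.3026 + 1.5892 = 3.8918.
Closed form (all zeros inside, monic): I(r) = n·log(r) = 2·log(7) = 3.8918. ✓

I(r) ≈ 3.8918.


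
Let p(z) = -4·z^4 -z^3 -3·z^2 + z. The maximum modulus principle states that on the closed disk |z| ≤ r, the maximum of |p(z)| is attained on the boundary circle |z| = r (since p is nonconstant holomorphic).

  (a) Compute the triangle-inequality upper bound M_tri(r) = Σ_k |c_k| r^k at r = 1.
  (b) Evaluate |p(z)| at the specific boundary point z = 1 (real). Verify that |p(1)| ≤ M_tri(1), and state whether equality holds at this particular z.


Coefficients: c_0 = 0, c_1 = 1, c_2 = -3, c_3 = -1, c_4 = -4. Radius r = 1.
Part (a). Triangle bound: M_tri(r) = Σ_k |c_k| r^k
  = |0|·1^0 + |1|·1^1 + |-3|·1^2 + |-1|·1^3 + |-4|·1^4
  = 0 + 1 + 3 + 1 + 4 = 9.
This bounds M(r) := max_{|z|=r} |p(z)| from above; equality holds iff all terms c_k z^k can be made to align in phase at a single z on |z|=r.
Part (b). At z = 1 (real, on the circle |z| = r):
  p(1) = (0)·1^0 + (1)·1^1 + (-3)·1^2 + (-1)·1^3 + (-4)·1^4 = -7.
  |p(1)| = 7.
Check: |p(1)| = 7 ≤ 9 = M_tri(1). ✓ Equality does not hold at z = 1 (the coefficients have mixed signs, so the terms do not all align in phase there).

M_tri(1) = 9; |p(1)| = 7; equality at z=1: no.


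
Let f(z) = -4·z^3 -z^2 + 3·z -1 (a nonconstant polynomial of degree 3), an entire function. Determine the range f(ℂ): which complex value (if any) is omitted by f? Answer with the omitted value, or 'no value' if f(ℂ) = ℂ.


Little Picard bounds the complement of f(ℂ) to at most one point.
For every w ∈ ℂ, the equation p(z) − w = 0 is a nonconstant polynomial in z and hence has at least one root by the fundamental theorem of algebra. So p is surjective onto ℂ, omitting no value.

Omitted value: no value.


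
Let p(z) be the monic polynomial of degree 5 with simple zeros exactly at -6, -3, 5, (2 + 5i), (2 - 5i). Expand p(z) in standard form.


The polynomial is p(z) = ∏_{α ∈ S} (z − α), where S = {-6, -3, 5, (2 + 5i), (2 - 5i)}.
Expanding the product yields: p(z) = z^5 -14·z^3 + 134·z^2 -423·z -2610.
Note conjugate pairs combine to real quadratics: (z − (2+5i))(z − (2−5i)) = z² − 4z + 29.
The resulting polynomial has degree 5 and real coefficients as required.

p(z) = z^5 -14·z^3 + 134·z^2 -423·z -2610.


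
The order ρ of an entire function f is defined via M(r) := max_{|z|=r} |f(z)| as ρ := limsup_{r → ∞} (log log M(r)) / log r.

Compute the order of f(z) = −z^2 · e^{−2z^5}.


M(r) = max_{|z|=r} |-1|·|z|^2·|e^{−2z^5}| = 1·r^2 · e^{2r^5} (the factors attain their maxima compatibly on |z|=r). Then log M(r) = log 1 + 2·log r + 2r^5, dominated by the last term, so log log M(r) ~ 5·log r. The polynomial factor -1z^2 contributes only a log r term and does not affect the order. ρ = 5.
Therefore ρ = 5.

Order ρ = 5.


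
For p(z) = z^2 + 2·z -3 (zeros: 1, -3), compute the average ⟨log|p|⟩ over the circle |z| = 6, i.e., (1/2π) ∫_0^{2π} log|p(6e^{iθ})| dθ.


Zeros: -3, 1; r = 6.
Inside |z| < r: -3, 1. Outside (|z| ≥ r): ∅.
p(0) = -3, so log|p(0)| = log(3) = 1.0986.
Apply Jensen: I(r) = log|p(0)| + Σ_k log(r/|z_k|), summed over zeros inside |z| < r.
  log(r/|z_k|) for z_k = 1: log(6/1) = 1.7918
  log(r/|z_k|) for z_k = -3: log(6/3) = 0.6931
Sum over inside zeros: 2.4849.
I(r) = log|p(0)| + (inside sum) = 1.0986 + 2.4849 = 3.5835.
Closed form (all zeros inside, monic): I(r) = n·log(r) = 2·log(6) = 3.5835. ✓

I(r) ≈ 3.5835.


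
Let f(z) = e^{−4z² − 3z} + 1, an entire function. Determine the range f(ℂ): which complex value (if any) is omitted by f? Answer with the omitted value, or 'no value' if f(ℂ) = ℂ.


Little Picard bounds the complement of f(ℂ) to at most one point.
The exponent g(z) = −4z² − 3z is a nonconstant polynomial, hence surjective onto ℂ. So e^{g(z)} takes every value in {e^w : w ∈ ℂ} = ℂ ∖ {0}. Adding 1 shifts the range to ℂ ∖ {1}. f omits exactly 1.

Omitted value: 1.


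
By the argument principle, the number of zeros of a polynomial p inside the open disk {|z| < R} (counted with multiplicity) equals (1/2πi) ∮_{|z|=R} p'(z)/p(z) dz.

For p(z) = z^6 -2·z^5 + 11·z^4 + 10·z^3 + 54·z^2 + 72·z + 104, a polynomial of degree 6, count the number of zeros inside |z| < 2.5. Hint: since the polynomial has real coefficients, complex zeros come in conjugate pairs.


The zeros of p are: (0 + 2i), (0 - 2i), (2 + 3i), (2 - 3i), (-1 + 1i), (-1 - 1i).
Their magnitudes are: 2, 2, 3.606, 3.606, 1.414, 1.414.
Zeros with |z| < R = 2.5: (0 + 2i), (0 - 2i), (-1 + 1i), (-1 - 1i).
Count = 4.
By the argument principle, (1/2πi) ∮_{|z|=R} p'(z)/p(z) dz equals exactly this count.

Number of zeros inside |z| < 2.5: 4.


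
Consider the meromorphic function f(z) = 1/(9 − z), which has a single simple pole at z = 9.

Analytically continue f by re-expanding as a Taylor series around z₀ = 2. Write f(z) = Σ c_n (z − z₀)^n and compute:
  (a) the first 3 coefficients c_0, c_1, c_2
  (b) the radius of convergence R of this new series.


Let w = z − z₀, so z = z₀ + w.
Then 9 − z = 9 − (z₀ + w) = (9 − z₀) − w = 7 − w.
f(z) = 1/(7 − w) = (1/(7)) · 1/(1 − w/(7)) = Σ_{n≥0} w^n / (7)^(n+1).
So c_n = 1/(7)^(n+1):
  c_0 = 1/(7)^1 = 1/7.
  c_1 = 1/(7)^2 = 1/49.
  c_2 = 1/(7)^3 = 1/343.
The series is valid for |w/d| < 1, i.e. |z − z₀| < |d|.
Radius of convergence: R = |9 − z₀| = |7| = 7 (distance from z₀ to the singularity z = 9).

c_0 = 1/7, c_1 = 1/49, c_2 = 1/343; R = 7.


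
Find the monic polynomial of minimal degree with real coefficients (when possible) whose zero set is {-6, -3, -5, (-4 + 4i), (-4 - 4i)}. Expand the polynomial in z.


The polynomial is p(z) = ∏_{α ∈ S} (z − α), where S = {-6, -3, -5, (-4 + 4i), (-4 - 4i)}.
Expanding the product yields: p(z) = z^5 + 22·z^4 + 207·z^3 + 1042·z^2 + 2736·z + 2880.
Note conjugate pairs combine to real quadratics: (z − (-4+4i))(z − (-4−4i)) = z² + 8z + 32.
The resulting polynomial has degree 5 and real coefficients as required.

p(z) = z^5 + 22·z^4 + 207·z^3 + 1042·z^2 + 2736·z + 2880.


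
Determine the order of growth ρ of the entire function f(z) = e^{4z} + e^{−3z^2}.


Each summand is entire of order 1 and 2 respectively (as in the single-exponential case). The order of a sum is at most the max of the orders, so ρ ≤ 2. For the lower bound: on |z|=r choose arg z so that -3z^2 is real positive; then |e^{-3z^2}| = e^{3r^2} while |e^{4z}| ≤ e^{4r^1} = o(e^{3r^2}). So |f| ≥ e^{3r^2}(1 − o(1)) and ρ ≥ 2. Hence ρ = max(1, 2) = 2.
Therefore ρ = 2.

Order ρ = 2.


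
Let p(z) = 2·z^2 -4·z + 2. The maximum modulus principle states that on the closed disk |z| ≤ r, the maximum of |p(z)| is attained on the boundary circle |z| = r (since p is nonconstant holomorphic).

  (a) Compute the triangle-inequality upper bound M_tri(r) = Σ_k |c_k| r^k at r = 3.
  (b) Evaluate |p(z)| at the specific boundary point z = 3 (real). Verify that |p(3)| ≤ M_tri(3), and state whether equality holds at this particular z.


Coefficients: c_0 = 2, c_1 = -4, c_2 = 2. Radius r = 3.
Part (a). Triangle bound: M_tri(r) = Σ_k |c_k| r^k
  = |2|·3^0 + |-4|·3^1 + |2|·3^2
  = 2 + 12 + 18 = 32.
This bounds M(r) := max_{|z|=r} |p(z)| from above; equality holds iff all terms c_k z^k can be made to align in phase at a single z on |z|=r.
Part (b). At z = 3 (real, on the circle |z| = r):
  p(3) = (2)·3^0 + (-4)·3^1 + (2)·3^2 = 8.
  |p(3)| = 8.
Check: |p(3)| = 8 ≤ 32 = M_tri(3). ✓ Equality does not hold at z = 3 (the coefficients have mixed signs, so the terms do not all align in phase there).

M_tri(3) = 32; |p(3)| = 8; equality at z=3: no.


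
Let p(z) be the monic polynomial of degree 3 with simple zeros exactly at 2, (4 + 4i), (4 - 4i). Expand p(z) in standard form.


The polynomial is p(z) = ∏_{α ∈ S} (z − α), where S = {2, (4 + 4i), (4 - 4i)}.
Expanding the product yields: p(z) = z^3 -10·z^2 + 48·z -64.
Note conjugate pairs combine to real quadratics: (z − (4+4i))(z − (4−4i)) = z² − 8z + 32.
The resulting polynomial has degree 3 and real coefficients as required.

p(z) = z^3 -10·z^2 + 48·z -64.


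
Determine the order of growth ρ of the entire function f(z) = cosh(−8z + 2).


cosh(w) is a linear combination of e^{iw} and e^{−iw} (or e^w, e^{−w} in the hyperbolic case), so |cosh(w)| ≤ e^{|w|}. With w = −8z + 2, |w| ≤ 8|z| + 2 = 8r + 2 on |z| = r, giving M(r) ≤ e^{8r + 2}, so ρ ≤ 1. On a suitable ray (z = it for sin/cos; z = t for sinh/cosh, t real → ∞), |cosh(−8z + 2)| grows like e^{8|t|}/2, so ρ ≥ 1. Hence ρ = 1.
Therefore ρ = 1.

Order ρ = 1.


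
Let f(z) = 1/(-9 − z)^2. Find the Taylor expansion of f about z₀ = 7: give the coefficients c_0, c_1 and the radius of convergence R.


Let w = z − z₀, so z = z₀ + w.
Then -9 − z = -9 − (z₀ + w) = (-9 − z₀) − w = -16 − w.
f(z) = 1/(-16 − w)^2 = (1/(-16)^2) · (1 − w/(-16))^{−2}.
By the binomial series (1−u)^{−2} = Σ_{n≥0} C(n+1, 1) u^n for |u|<1, with u = w/(-16):
  c_n = C(n+1, 1) / (-16)^(n+2).
  c_0 = 1/(-16)^2 = 1/256.
  c_1 = 2/(-16)^3 = -1/2048.
The series is valid for |w/d| < 1, i.e. |z − z₀| < |d|.
Radius of convergence: R = |-9 − z₀| = |-16| = 16 (distance from z₀ to the singularity z = -9).

c_0 = 1/256, c_1 = -1/2048; R = 16.


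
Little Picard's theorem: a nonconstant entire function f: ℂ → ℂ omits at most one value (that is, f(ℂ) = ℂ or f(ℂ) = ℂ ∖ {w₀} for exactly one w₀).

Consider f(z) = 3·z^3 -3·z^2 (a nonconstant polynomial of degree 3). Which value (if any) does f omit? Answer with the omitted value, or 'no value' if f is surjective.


Little Picard bounds the complement of f(ℂ) to at most one point.
For every w ∈ ℂ, the equation p(z) − w = 0 is a nonconstant polynomial in z and hence has at least one root by the fundamental theorem of algebra. So p is surjective onto ℂ, omitting no value.

Omitted value: no value.


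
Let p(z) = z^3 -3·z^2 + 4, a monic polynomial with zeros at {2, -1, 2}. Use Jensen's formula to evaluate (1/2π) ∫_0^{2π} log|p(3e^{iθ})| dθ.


Zeros: -1, 2, 2; r = 3.
Inside |z| < r: -1, 2, 2. Outside (|z| ≥ r): ∅.
p(0) = 4, so log|p(0)| = log(4) = 1.3863.
Apply Jensen: I(r) = log|p(0)| + Σ_k log(r/|z_k|), summed over zeros inside |z| < r.
  log(r/|z_k|) for z_k = 2: log(3/2) = 0.4055
  log(r/|z_k|) for z_k = -1: log(3/1) = 1.0986
  log(r/|z_k|) for z_k = 2: log(3/2) = 0.4055
Sum over inside zeros: 1.9095.
I(r) = log|p(0)| + (inside sum) = 1.3863 + 1.9095 = 3.2958.
Closed form (all zeros inside, monic): I(r) = n·log(r) = 3·log(3) = 3.2958. ✓

I(r) ≈ 3.2958.


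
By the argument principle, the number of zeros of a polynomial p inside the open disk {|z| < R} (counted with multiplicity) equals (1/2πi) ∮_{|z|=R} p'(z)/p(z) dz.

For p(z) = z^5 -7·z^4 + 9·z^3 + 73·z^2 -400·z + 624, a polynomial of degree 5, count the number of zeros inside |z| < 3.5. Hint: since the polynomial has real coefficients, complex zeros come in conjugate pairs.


The zeros of p are: (2 + 3i), (2 - 3i), -4, 4, 3.
Their magnitudes are: 3.606, 3.606, 4, 4, 3.
Zeros with |z| < R = 3.5: 3.
Count = 1.
By the argument principle, (1/2πi) ∮_{|z|=R} p'(z)/p(z) dz equals exactly this count.

Number of zeros inside |z| < 3.5: 1.


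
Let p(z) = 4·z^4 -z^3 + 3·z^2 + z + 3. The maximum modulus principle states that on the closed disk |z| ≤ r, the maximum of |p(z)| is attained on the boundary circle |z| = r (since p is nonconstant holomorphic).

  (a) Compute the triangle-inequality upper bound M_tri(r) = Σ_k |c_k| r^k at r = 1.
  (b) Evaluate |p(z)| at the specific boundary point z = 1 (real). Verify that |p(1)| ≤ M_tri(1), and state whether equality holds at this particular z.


Coefficients: c_0 = 3, c_1 = 1, c_2 = 3, c_3 = -1, c_4 = 4. Radius r = 1.
Part (a). Triangle bound: M_tri(r) = Σ_k |c_k| r^k
  = |3|·1^0 + |1|·1^1 + |3|·1^2 + |-1|·1^3 + |4|·1^4
  = 3 + 1 + 3 + 1 + 4 = 12.
This bounds M(r) := max_{|z|=r} |p(z)| from above; equality holds iff all terms c_k z^k can be made to align in phase at a single z on |z|=r.
Part (b). At z = 1 (real, on the circle |z| = r):
  p(1) = (3)·1^0 + (1)·1^1 + (3)·1^2 + (-1)·1^3 + (4)·1^4 = 10.
  |p(1)| = 10.
Check: |p(1)| = 10 ≤ 12 = M_tri(1). ✓ Equality does not hold at z = 1 (the coefficients have mixed signs, so the terms do not all align in phase there).

M_tri(1) = 12; |p(1)| = 10; equality at z=1: no.


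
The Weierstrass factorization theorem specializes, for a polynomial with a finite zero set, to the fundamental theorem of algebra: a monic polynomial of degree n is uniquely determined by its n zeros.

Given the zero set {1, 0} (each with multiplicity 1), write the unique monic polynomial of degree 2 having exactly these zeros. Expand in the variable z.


The polynomial is p(z) = ∏_{α ∈ S} (z − α), where S = {1, 0}.
Expanding the product yields: p(z) = z^2 -z.
The resulting polynomial has degree 2 and real coefficients as required.

p(z) = z^2 -z.


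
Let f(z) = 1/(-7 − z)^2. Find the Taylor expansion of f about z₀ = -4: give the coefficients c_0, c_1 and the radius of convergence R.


Let w = z − z₀, so z = z₀ + w.
Then -7 − z = -7 − (z₀ + w) = (-7 − z₀) − w = -3 − w.
f(z) = 1/(-3 − w)^2 = (1/(-3)^2) · (1 − w/(-3))^{−2}.
By the binomial series (1−u)^{−2} = Σ_{n≥0} C(n+1, 1) u^n for |u|<1, with u = w/(-3):
  c_n = C(n+1, 1) / (-3)^(n+2).
  c_0 = 1/(-3)^2 = 1/9.
  c_1 = 2/(-3)^3 = -2/27.
The series is valid for |w/d| < 1, i.e. |z − z₀| < |d|.
Radius of convergence: R = |-7 − z₀| = |-3| = 3 (distance from z₀ to the singularity z = -7).

c_0 = 1/9, c_1 = -2/27; R = 3.


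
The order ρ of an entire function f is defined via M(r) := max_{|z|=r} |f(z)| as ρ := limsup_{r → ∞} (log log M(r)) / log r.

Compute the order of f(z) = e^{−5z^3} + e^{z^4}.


Each summand is entire of order 3 and 4 respectively (as in the single-exponential case). The order of a sum is at most the max of the orders, so ρ ≤ 4. For the lower bound: on |z|=r choose arg z so that 1z^4 is real positive; then |e^{1z^4}| = e^{1r^4} while |e^{-5z^3}| ≤ e^{5r^3} = o(e^{1r^4}). So |f| ≥ e^{1r^4}(1 − o(1)) and ρ ≥ 4. Hence ρ = max(3, 4) = 4.
Therefore ρ = 4.

Order ρ = 4.


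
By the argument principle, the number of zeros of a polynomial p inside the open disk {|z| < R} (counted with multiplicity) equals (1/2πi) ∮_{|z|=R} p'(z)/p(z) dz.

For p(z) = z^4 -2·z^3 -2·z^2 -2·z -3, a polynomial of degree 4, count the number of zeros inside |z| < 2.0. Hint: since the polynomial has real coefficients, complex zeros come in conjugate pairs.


The zeros of p are: 3, (0 + 1i), (0 - 1i), -1.
Their magnitudes are: 3, 1, 1, 1.
Zeros with |z| < R = 2.0: (0 + 1i), (0 - 1i), -1.
Count = 3.
By the argument principle, (1/2πi) ∮_{|z|=R} p'(z)/p(z) dz equals exactly this count.

Number of zeros inside |z| < 2.0: 3.


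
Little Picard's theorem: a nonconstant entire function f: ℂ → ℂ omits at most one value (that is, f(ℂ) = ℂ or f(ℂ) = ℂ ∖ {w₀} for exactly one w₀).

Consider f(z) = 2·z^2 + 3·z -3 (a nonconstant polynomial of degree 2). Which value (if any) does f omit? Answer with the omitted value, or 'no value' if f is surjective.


Little Picard bounds the complement of f(ℂ) to at most one point.
For every w ∈ ℂ, the equation p(z) − w = 0 is a nonconstant polynomial in z and hence has at least one root by the fundamental theorem of algebra. So p is surjective onto ℂ, omitting no value.

Omitted value: no value.


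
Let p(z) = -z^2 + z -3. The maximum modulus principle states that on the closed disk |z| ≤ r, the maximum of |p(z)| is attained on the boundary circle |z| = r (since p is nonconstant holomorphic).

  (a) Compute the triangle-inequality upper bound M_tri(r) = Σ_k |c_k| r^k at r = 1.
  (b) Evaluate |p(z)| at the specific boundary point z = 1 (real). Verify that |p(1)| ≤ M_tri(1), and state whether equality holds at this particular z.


Coefficients: c_0 = -3, c_1 = 1, c_2 = -1. Radius r = 1.
Part (a). Triangle bound: M_tri(r) = Σ_k |c_k| r^k
  = |-3|·1^0 + |1|·1^1 + |-1|·1^2
  = 3 + 1 + 1 = 5.
This bounds M(r) := max_{|z|=r} |p(z)| from above; equality holds iff all terms c_k z^k can be made to align in phase at a single z on |z|=r.
Part (b). At z = 1 (real, on the circle |z| = r):
  p(1) = (-3)·1^0 + (1)·1^1 + (-1)·1^2 = -3.
  |p(1)| = 3.
Check: |p(1)| = 3 ≤ 5 = M_tri(1). ✓ Equality does not hold at z = 1 (the coefficients have mixed signs, so the terms do not all align in phase there).

M_tri(1) = 5; |p(1)| = 3; equality at z=1: no.


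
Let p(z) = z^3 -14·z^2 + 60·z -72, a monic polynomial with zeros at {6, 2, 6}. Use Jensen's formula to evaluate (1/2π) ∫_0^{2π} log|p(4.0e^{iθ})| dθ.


Zeros: 2, 6, 6; r = 4.0.
Inside |z| < r: 2. Outside (|z| ≥ r): 6, 6.
p(0) = -72, so log|p(0)| = log(72) = 4.2767.
Apply Jensen: I(r) = log|p(0)| + Σ_k log(r/|z_k|), summed over zeros inside |z| < r.
  log(r/|z_k|) for z_k = 2: log(4.0/2) = 0.6931
  Outside zeros (6, 6) contribute nothing to the Jensen sum.
Sum over inside zeros: 0.6931.
I(r) = log|p(0)| + (inside sum) = 4.2767 + 0.6931 = 4.9698.
Note: since some zeros are outside |z| ≤ r, the simplified n·log(r) form does NOT apply — only the inside zeros contribute.

I(r) ≈ 4.9698.


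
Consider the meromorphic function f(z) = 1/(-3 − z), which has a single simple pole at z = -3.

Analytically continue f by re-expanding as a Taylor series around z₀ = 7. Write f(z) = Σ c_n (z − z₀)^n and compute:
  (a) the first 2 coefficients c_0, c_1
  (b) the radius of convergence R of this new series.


Let w = z − z₀, so z = z₀ + w.
Then -3 − z = -3 − (z₀ + w) = (-3 − z₀) − w = -10 − w.
f(z) = 1/(-10 − w) = (1/(-10)) · 1/(1 − w/(-10)) = Σ_{n≥0} w^n / (-10)^(n+1).
So c_n = 1/(-10)^(n+1):
  c_0 = 1/(-10)^1 = -1/10.
  c_1 = 1/(-10)^2 = 1/100.
The series is valid for |w/d| < 1, i.e. |z − z₀| < |d|.
Radius of convergence: R = |-3 − z₀| = |-10| = 10 (distance from z₀ to the singularity z = -3).

c_0 = -1/10, c_1 = 1/100; R = 10.


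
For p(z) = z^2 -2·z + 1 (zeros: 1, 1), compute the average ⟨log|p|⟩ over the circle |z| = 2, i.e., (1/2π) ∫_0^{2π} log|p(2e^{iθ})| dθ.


Zeros: 1, 1; r = 2.
Inside |z| < r: 1, 1. Outside (|z| ≥ r): ∅.
p(0) = 1, so log|p(0)| = log(1) = 0.0000.
Apply Jensen: I(r) = log|p(0)| + Σ_k log(r/|z_k|), summed over zeros inside |z| < r.
  log(r/|z_k|) for z_k = 1: log(2/1) = 0.6931
  log(r/|z_k|) for z_k = 1: log(2/1) = 0.6931
Sum over inside zeros: 1.3863.
I(r) = log|p(0)| + (inside sum) = 0.0000 + 1.3863 = 1.3863.
Closed form (all zeros inside, monic): I(r) = n·log(r) = 2·log(2) = 1.3863. ✓

I(r) ≈ 1.3863.


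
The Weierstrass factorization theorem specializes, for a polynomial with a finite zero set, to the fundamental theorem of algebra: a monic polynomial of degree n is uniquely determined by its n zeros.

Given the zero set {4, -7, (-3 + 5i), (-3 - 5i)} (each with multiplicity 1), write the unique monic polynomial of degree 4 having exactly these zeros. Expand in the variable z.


The polynomial is p(z) = ∏_{α ∈ S} (z − α), where S = {4, -7, (-3 + 5i), (-3 - 5i)}.
Expanding the product yields: p(z) = z^4 + 9·z^3 + 24·z^2 -66·z -952.
Note conjugate pairs combine to real quadratics: (z − (-3+5i))(z − (-3−5i)) = z² + 6z + 34.
The resulting polynomial has degree 4 and real coefficients as required.

p(z) = z^4 + 9·z^3 + 24·z^2 -66·z -952.


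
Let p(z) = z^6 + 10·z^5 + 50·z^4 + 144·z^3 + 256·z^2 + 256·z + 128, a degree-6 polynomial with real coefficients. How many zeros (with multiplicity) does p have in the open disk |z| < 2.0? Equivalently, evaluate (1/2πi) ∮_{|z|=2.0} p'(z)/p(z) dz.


The zeros of p are: (-2 + 2i), (-2 - 2i), (-2 + 2i), (-2 - 2i), (-1 + 1i), (-1 - 1i).
Their magnitudes are: 2.828, 2.828, 2.828, 2.828, 1.414, 1.414.
Zeros with |z| < R = 2.0: (-1 + 1i), (-1 - 1i).
Count = 2.
By the argument principle, (1/2πi) ∮_{|z|=R} p'(z)/p(z) dz equals exactly this count.

Number of zeros inside |z| < 2.0: 2.


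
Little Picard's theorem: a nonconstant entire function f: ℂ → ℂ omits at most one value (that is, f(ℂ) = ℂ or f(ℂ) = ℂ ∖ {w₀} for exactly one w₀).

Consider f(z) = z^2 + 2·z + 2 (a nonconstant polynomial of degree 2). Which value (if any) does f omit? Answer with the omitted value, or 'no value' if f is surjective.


Little Picard bounds the complement of f(ℂ) to at most one point.
For every w ∈ ℂ, the equation p(z) − w = 0 is a nonconstant polynomial in z and hence has at least one root by the fundamental theorem of algebra. So p is surjective onto ℂ, omitting no value.

Omitted value: no value.


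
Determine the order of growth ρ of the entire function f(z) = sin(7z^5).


Write sin(w) = (e^{iw} ± e^{−iw})/(2 or 2i), so |sin(w)| ≤ e^{|w|}. With w = 7z^5, |w| ≤ 7r^5 + 0 on |z|=r, giving M(r) ≤ e^{7r^5 + 0} and ρ ≤ 5. For the lower bound, choose z on |z|=r with 7z^5 purely imaginary of modulus 7r^5; then |sin(7z^5)| grows like e^{7r^5}/2, so ρ ≥ 5. Hence ρ = 5.
Therefore ρ = 5.

Order ρ = 5.


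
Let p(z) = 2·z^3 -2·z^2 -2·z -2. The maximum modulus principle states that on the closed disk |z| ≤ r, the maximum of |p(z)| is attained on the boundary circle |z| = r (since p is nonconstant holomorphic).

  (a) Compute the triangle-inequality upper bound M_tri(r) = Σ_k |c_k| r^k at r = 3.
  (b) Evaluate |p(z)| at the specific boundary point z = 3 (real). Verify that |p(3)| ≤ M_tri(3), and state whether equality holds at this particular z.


Coefficients: c_0 = -2, c_1 = -2, c_2 = -2, c_3 = 2. Radius r = 3.
Part (a). Triangle bound: M_tri(r) = Σ_k |c_k| r^k
  = |-2|·3^0 + |-2|·3^1 + |-2|·3^2 + |2|·3^3
  = 2 + 6 + 18 + 54 = 80.
This bounds M(r) := max_{|z|=r} |p(z)| from above; equality holds iff all terms c_k z^k can be made to align in phase at a single z on |z|=r.
Part (b). At z = 3 (real, on the circle |z| = r):
  p(3) = (-2)·3^0 + (-2)·3^1 + (-2)·3^2 + (2)·3^3 = 28.
  |p(3)| = 28.
Check: |p(3)| = 28 ≤ 80 = M_tri(3). ✓ Equality does not hold at z = 3 (the coefficients have mixed signs, so the terms do not all align in phase there).

M_tri(3) = 80; |p(3)| = 28; equality at z=3: no.


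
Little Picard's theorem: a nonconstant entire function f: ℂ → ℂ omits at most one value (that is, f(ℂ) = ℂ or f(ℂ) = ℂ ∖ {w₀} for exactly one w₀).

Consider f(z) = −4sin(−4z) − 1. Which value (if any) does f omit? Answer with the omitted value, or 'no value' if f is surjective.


Little Picard bounds the complement of f(ℂ) to at most one point.
sin is entire and surjective onto ℂ: for every w ∈ ℂ, sin(ζ) = w has a solution ζ ∈ ℂ (e.g., via the complex inverse arcsin). With ζ = −4z this gives z = ζ/(-4). Then -4·sin(−4z) takes every value in -4·ℂ = ℂ, and adding -1 is a bijection of ℂ. So f is surjective and omits no value. (Note: only on the real line is sin bounded by [−1, 1].)

Omitted value: no value.


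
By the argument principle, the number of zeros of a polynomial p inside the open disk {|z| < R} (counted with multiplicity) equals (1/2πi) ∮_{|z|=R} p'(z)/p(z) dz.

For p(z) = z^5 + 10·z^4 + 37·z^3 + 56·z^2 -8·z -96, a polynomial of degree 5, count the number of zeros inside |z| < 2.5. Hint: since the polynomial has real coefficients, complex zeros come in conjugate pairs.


The zeros of p are: (-2 + 2i), (-2 - 2i), 1, -4, -3.
Their magnitudes are: 2.828, 2.828, 1, 4, 3.
Zeros with |z| < R = 2.5: 1.
Count = 1.
By the argument principle, (1/2πi) ∮_{|z|=R} p'(z)/p(z) dz equals exactly this count.

Number of zeros inside |z| < 2.5: 1.


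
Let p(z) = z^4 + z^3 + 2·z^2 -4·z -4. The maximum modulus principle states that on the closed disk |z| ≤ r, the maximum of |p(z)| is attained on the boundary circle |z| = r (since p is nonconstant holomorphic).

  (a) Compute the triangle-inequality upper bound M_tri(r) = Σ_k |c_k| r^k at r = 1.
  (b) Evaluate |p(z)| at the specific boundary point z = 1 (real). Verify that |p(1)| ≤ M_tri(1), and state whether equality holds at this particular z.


Coefficients: c_0 = -4, c_1 = -4, c_2 = 2, c_3 = 1, c_4 = 1. Radius r = 1.
Part (a). Triangle bound: M_tri(r) = Σ_k |c_k| r^k
  = |-4|·1^0 + |-4|·1^1 + |2|·1^2 + |1|·1^3 + |1|·1^4
  = 4 + 4 + 2 + 1 + 1 = 12.
This bounds M(r) := max_{|z|=r} |p(z)| from above; equality holds iff all terms c_k z^k can be made to align in phase at a single z on |z|=r.
Part (b). At z = 1 (real, on the circle |z| = r):
  p(1) = (-4)·1^0 + (-4)·1^1 + (2)·1^2 + (1)·1^3 + (1)·1^4 = -4.
  |p(1)| = 4.
Check: |p(1)| = 4 ≤ 12 = M_tri(1). ✓ Equality does not hold at z = 1 (the coefficients have mixed signs, so the terms do not all align in phase there).

M_tri(1) = 12; |p(1)| = 4; equality at z=1: no.


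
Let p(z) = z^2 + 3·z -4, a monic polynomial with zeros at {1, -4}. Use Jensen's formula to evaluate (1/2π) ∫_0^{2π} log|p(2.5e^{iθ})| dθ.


Zeros: -4, 1; r = 2.5.
Inside |z| < r: 1. Outside (|z| ≥ r): -4.
p(0) = -4, so log|p(0)| = log(4) = 1.3863.
Apply Jensen: I(r) = log|p(0)| + Σ_k log(r/|z_k|), summed over zeros inside |z| < r.
  log(r/|z_k|) for z_k = 1: log(2.5/1) = 0.9163
  Outside zeros (-4) contribute nothing to the Jensen sum.
Sum over inside zeros: 0.9163.
I(r) = log|p(0)| + (inside sum) = 1.3863 + 0.9163 = 2.3026.
Note: since some zeros are outside |z| ≤ r, the simplified n·log(r) form does NOT apply — only the inside zeros contribute.

I(r) ≈ 2.3026.
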